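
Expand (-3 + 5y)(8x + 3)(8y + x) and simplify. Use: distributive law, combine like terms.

(-3 + 5y)(8x + 3)(8y + x)
= (-24x - 9 + 40xy + 15y)(8y + x)    [distributive law]
= -192xy - 24x^2 - 72y - 9x + 320xy^2 + 40x^2y + 120y^2 + 15xy    [distributive law]
= -177xy - 24x^2 - 72y - 9x + 320xy^2 + 40x^2y + 120y^2    [combine like terms]

-177xy - 24x^2 - 72y - 9x + 320xy^2 + 40x^2y + 120y^2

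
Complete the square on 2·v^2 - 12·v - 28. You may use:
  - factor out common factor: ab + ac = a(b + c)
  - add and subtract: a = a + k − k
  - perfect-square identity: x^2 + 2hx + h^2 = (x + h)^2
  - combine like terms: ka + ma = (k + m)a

2(v - 3)^2 - 46

2·v^2 - 12·v - 28
= 2(v^2 - 6·v) - 28    [factor out 2 from the v-terms]
= 2(v^2 - 6·v + 9 - 9) - 28    [add and subtract 9 inside the bracket]
= 2(v - 3)^2 - 18 - 28    [perfect-square identity]
= 2(v - 3)^2 - 46    [combine constants]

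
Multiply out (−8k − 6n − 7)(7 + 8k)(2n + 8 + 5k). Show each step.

−818kn − 1141k − 1072k^2 − 368k^2n − 320k^3 − 84n^2 − 434n − 96kn^2 − 392

(−8k − 6n − 7)(7 + 8k)(2n + 8 + 5k)
= (−56k − 64k^2 − 42n − 48kn − 49 − 56k)(2n + 8 + 5k)    [distributive law]
= (−112k − 64k^2 − 42n − 48kn − 49)(2n + 8 + 5k)    [combine like terms]
= −224kn − 896k − 560k^2 − 128k^2n − 512k^2 − 320k^3 − 84n^2 − 336n − 210kn − 96kn^2 − 384kn − 240k^2n − 98n − 392 − 245k    [distributive law]
= −818kn − 1141k − 1072k^2 − 368k^2n − 320k^3 − 84n^2 − 434n − 96kn^2 − 392    [combine like terms]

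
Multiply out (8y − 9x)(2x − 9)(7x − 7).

(8y − 9x)(2x − 9)(7x − 7)
= (16xy − 72y − 18x^2 + 81x)(7x − 7)    [distributive law]
= 112x^2y − 112xy − 504xy + 504y − 126x^3 + 126x^2 + 567x^2 − 567x    [distributive law]
= 112x^2y − 616xy + 504y − 126x^3 + 693x^2 − 567x    [combine like terms]

112x^2y − 616xy + 504y − 126x^3 + 693x^2 − 567x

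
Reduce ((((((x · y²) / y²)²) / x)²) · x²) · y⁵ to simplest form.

((((((x · y²) / y²)²) / x)²) · x²) · y⁵
= ((((((x · y²) / y²)²)²) / (x²)) · x²) · y⁵    [power of a quotient]
= (((((x · y²) / y²)⁴) / (x²)) · x²) · y⁵    [power of a power]
= (((((x · y²)⁴) / ((y²)⁴)) / (x²)) · x²) · y⁵    [power of a quotient]
= (((((x⁴) · ((y²)⁴)) / ((y²)⁴)) / (x²)) · x²) · y⁵    [power of a product]
= ((((x⁴ · y⁸) / ((y²)⁴)) / (x²)) · x²) · y⁵    [power of a power]
= ((((x⁴ · y⁸) / y⁸) / (x²)) · x²) · y⁵    [power of a power]
= x⁴·y⁵    [quotient of powers; product of powers]

x⁴·y⁵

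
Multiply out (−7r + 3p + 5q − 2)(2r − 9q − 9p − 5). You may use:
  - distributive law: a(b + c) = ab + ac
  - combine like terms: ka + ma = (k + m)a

(−7r + 3p + 5q − 2)(2r − 9q − 9p − 5)
= −14r^2 + 63qr + 63pr + 35r + 6pr − 27pq − 27p^2 − 15p + 10qr − 45q^2 − 45pq − 25q − 4r + 18q + 18p + 10    [distributive law]
= −14r^2 + 73qr + 69pr + 31r − 72pq − 27p^2 + 3p − 45q^2 − 7q + 10    [combine like terms]

−14r^2 + 73qr + 69pr + 31r − 72pq − 27p^2 + 3p − 45q^2 − 7q + 10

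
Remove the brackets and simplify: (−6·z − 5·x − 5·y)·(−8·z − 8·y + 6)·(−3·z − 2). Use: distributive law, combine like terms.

(−6·z − 5·x − 5·y)·(−8·z − 8·y + 6)·(−3·z − 2)
= (48·z^2 + 48·y·z − 36·z + 40·x·z + 40·x·y − 30·x + 40·y·z + 40·y^2 − 30·y)·(−3·z − 2)    [distributive law]
= (48·z^2 + 88·y·z − 36·z + 40·x·z + 40·x·y − 30·x + 40·y^2 − 30·y)·(−3·z − 2)    [combine like terms]
= −144·z^3 − 96·z^2 − 264·y·z^2 − 176·y·z + 108·z^2 + 72·z − 120·x·z^2 − 80·x·z − 120·x·y·z − 80·x·y + 90·x·z + 60·x − 120·y^2·z − 80·y^2 + 90·y·z + 60·y    [distributive law]
= −144·z^3 + 12·z^2 − 264·y·z^2 − 86·y·z + 72·z − 120·x·z^2 + 10·x·z − 120·x·y·z − 80·x·y + 60·x − 120·y^2·z − 80·y^2 + 60·y    [combine like terms]

−144·z^3 + 12·z^2 − 264·y·z^2 − 86·y·z + 72·z − 120·x·z^2 + 10·x·z − 120·x·y·z − 80·x·y + 60·x − 120·y^2·z − 80·y^2 + 60·y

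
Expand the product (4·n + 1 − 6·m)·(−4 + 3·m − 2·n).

−18·n + 24·m·n − 8·n^2 − 4 + 27·m − 18·m^2

(4·n + 1 − 6·m)·(−4 + 3·m − 2·n)
= −16·n + 12·m·n − 8·n^2 − 4 + 3·m − 2·n + 24·m − 18·m^2 + 12·m·n    [distributive law]
= −18·n + 24·m·n − 8·n^2 − 4 + 27·m − 18·m^2    [combine like terms]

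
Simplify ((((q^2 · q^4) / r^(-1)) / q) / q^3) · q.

q^3r

((((q^2 · q^4) / r^(-1)) / q) / q^3) · q
= (((q^6 / r^(-1)) / q) / q^3) · q    [product of powers]
= q^3r    [quotient of powers; product of powers]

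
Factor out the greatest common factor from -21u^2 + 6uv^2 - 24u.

3u(-7u + 2v^2 - 8)

-21u^2 + 6uv^2 - 24u
= 3(-7u^2 + 2uv^2 - 8u)    [factor out 3]
= 3u(-7u + 2v^2 - 8)    [factor out u]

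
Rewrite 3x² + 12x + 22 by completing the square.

3(x + 2)² + 10

3x² + 12x + 22
= 3(x² + 4x) + 22    [factor out 3 from the x-terms]
= 3(x² + 4x + 4 − 4) + 22    [add and subtract 4 inside the bracket]
= 3(x + 2)² − 12 + 22    [perfect-square identity]
= 3(x + 2)² + 10    [combine constants]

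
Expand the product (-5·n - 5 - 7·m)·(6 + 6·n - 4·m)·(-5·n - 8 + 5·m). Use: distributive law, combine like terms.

(-5·n - 5 - 7·m)·(6 + 6·n - 4·m)·(-5·n - 8 + 5·m)
= (-30·n - 30·n^2 + 20·m·n - 30 - 30·n + 20·m - 42·m - 42·m·n + 28·m^2)·(-5·n - 8 + 5·m)    [distributive law]
= (-60·n - 30·n^2 - 22·m·n - 30 - 22·m + 28·m^2)·(-5·n - 8 + 5·m)    [combine like terms]
= 300·n^2 + 480·n - 300·m·n + 150·n^3 + 240·n^2 - 150·m·n^2 + 110·m·n^2 + 176·m·n - 110·m^2·n + 150·n + 240 - 150·m + 110·m·n + 176·m - 110·m^2 - 140·m^2·n - 224·m^2 + 140·m^3    [distributive law]
= 540·n^2 + 630·n - 14·m·n + 150·n^3 - 40·m·n^2 - 250·m^2·n + 240 + 26·m - 334·m^2 + 140·m^3    [combine like terms]

540·n^2 + 630·n - 14·m·n + 150·n^3 - 40·m·n^2 - 250·m^2·n + 240 + 26·m - 334·m^2 + 140·m^3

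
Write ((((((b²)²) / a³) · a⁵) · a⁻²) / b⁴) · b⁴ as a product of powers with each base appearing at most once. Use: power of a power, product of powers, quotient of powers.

((((((b²)²) / a³) · a⁵) · a⁻²) / b⁴) · b⁴
= ((((b⁴ / a³) · a⁵) · a⁻²) / b⁴) · b⁴    [power of a power]
= b⁴    [quotient of powers; product of powers]

b⁴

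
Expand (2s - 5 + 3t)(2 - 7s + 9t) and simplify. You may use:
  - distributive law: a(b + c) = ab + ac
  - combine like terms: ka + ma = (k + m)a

(2s - 5 + 3t)(2 - 7s + 9t)
= 4s - 14s^2 + 18st - 10 + 35s - 45t + 6t - 21st + 27t^2    [distributive law]
= 39s - 14s^2 - 3st - 10 - 39t + 27t^2    [combine like terms]

39s - 14s^2 - 3st - 10 - 39t + 27t^2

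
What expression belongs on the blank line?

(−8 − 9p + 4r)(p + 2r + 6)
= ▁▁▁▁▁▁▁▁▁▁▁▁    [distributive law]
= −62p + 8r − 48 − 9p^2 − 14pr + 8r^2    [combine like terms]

After distributive law, the bracketed line is:

−8p − 16r − 48 − 9p^2 − 18pr − 54p + 4pr + 8r^2 + 24r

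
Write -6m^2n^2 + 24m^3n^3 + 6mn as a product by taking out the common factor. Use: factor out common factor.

6mn(-mn + 4m^2n^2 + 1)

-6m^2n^2 + 24m^3n^3 + 6mn
= 6(-m^2n^2 + 4m^3n^3 + mn)    [factor out 6]
= 6mn(-mn + 4m^2n^2 + 1)    [factor out mn]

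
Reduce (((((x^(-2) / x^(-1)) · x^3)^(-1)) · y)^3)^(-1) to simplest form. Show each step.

(((((x^(-2) / x^(-1)) · x^3)^(-1)) · y)^3)^(-1)
= ((((x^(-2) / x^(-1)) · x^3)^(-1)) · y)^(-3)    [power of a power]
= ((((x^(-2) / x^(-1)) · x^3)^(-1))^(-3)) · (y^(-3))    [power of a product]
= (((x^(-2) / x^(-1)) · x^3)^3) · (y^(-3))    [power of a power]
= (((x^(-2) / x^(-1))^3) · ((x^3)^3)) · (y^(-3))    [power of a product]
= ((((x^(-2))^3) / ((x^(-1))^3)) · ((x^3)^3)) · (y^(-3))    [power of a quotient]
= ((x^(-6) / ((x^(-1))^3)) · ((x^3)^3)) · (y^(-3))    [power of a power]
= ((x^(-6) / x^(-3)) · ((x^3)^3)) · (y^(-3))    [power of a power]
= (x^(-3) · ((x^3)^3)) · (y^(-3))    [quotient of powers]
= (x^(-3) · x^9) · (y^(-3))    [power of a power]
= x^6 · (y^(-3))    [product of powers]
= x^6y^(-3)    [rearrange]

x^6y^(-3)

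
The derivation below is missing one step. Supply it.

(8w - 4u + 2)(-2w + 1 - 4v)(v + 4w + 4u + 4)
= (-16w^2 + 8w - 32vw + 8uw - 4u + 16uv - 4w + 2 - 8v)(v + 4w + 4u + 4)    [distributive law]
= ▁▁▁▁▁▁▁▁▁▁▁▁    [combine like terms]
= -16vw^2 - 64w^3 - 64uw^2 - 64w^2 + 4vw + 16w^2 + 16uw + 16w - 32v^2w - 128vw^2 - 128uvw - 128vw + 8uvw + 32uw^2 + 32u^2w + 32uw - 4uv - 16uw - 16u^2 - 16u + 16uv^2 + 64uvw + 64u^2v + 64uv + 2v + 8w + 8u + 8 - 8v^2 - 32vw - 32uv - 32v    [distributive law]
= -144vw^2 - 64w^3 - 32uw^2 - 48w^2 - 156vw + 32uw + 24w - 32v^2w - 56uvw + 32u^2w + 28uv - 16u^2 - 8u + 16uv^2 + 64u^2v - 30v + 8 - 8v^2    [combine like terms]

By combine like terms:

(-16w^2 + 4w - 32vw + 8uw - 4u + 16uv + 2 - 8v)(v + 4w + 4u + 4)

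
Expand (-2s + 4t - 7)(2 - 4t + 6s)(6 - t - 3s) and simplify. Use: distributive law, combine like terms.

-234s + 130st + 66s^2 + 16st^2 - 84s^2t + 36s^3 + 230t - 132t^2 + 16t^3 - 84

(-2s + 4t - 7)(2 - 4t + 6s)(6 - t - 3s)
= (-4s + 8st - 12s^2 + 8t - 16t^2 + 24st - 14 + 28t - 42s)(6 - t - 3s)    [distributive law]
= (-46s + 32st - 12s^2 + 36t - 16t^2 - 14)(6 - t - 3s)    [combine like terms]
= -276s + 46st + 138s^2 + 192st - 32st^2 - 96s^2t - 72s^2 + 12s^2t + 36s^3 + 216t - 36t^2 - 108st - 96t^2 + 16t^3 + 48st^2 - 84 + 14t + 42s    [distributive law]
= -234s + 130st + 66s^2 + 16st^2 - 84s^2t + 36s^3 + 230t - 132t^2 + 16t^3 - 84    [combine like terms]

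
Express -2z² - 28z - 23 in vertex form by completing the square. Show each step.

-2(z + 7)² + 75

-2z² - 28z - 23
= -2(z² + 14z) - 23    [factor out -2 from the z-terms]
= -2(z² + 14z + 49 - 49) - 23    [add and subtract 49 inside the bracket]
= -2(z + 7)² + 98 - 23    [perfect-square identity]
= -2(z + 7)² + 75    [combine constants]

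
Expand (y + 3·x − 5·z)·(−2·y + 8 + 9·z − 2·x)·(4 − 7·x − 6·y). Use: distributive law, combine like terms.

−56·y^2 + 62·x·y^2 + 12·y^3 + 32·y − 232·x·y + 316·y·z − 355·x·y·z − 114·y^2·z + 92·x^2·y + 96·x − 192·x^2 + 428·x·z − 259·x^2·z + 42·x^3 − 160·z − 180·z^2 + 315·x·z^2 + 270·y·z^2

(y + 3·x − 5·z)·(−2·y + 8 + 9·z − 2·x)·(4 − 7·x − 6·y)
= (−2·y^2 + 8·y + 9·y·z − 2·x·y − 6·x·y + 24·x + 27·x·z − 6·x^2 + 10·y·z − 40·z − 45·z^2 + 10·x·z)·(4 − 7·x − 6·y)    [distributive law]
= (−2·y^2 + 8·y + 19·y·z − 8·x·y + 24·x + 37·x·z − 6·x^2 − 40·z − 45·z^2)·(4 − 7·x − 6·y)    [combine like terms]
= −8·y^2 + 14·x·y^2 + 12·y^3 + 32·y − 56·x·y − 48·y^2 + 76·y·z − 133·x·y·z − 114·y^2·z − 32·x·y + 56·x^2·y + 48·x·y^2 + 96·x − 168·x^2 − 144·x·y + 148·x·z − 259·x^2·z − 222·x·y·z − 24·x^2 + 42·x^3 + 36·x^2·y − 160·z + 280·x·z + 240·y·z − 180·z^2 + 315·x·z^2 + 270·y·z^2    [distributive law]
= −56·y^2 + 62·x·y^2 + 12·y^3 + 32·y − 232·x·y + 316·y·z − 355·x·y·z − 114·y^2·z + 92·x^2·y + 96·x − 192·x^2 + 428·x·z − 259·x^2·z + 42·x^3 − 160·z − 180·z^2 + 315·x·z^2 + 270·y·z^2    [combine like terms]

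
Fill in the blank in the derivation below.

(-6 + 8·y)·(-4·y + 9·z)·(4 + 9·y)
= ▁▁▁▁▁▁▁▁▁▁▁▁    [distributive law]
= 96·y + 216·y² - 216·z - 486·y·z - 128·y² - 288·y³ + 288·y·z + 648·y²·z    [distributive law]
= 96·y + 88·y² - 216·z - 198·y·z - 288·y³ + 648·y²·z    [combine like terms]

After distributive law, the bracketed line is:

(24·y - 54·z - 32·y² + 72·y·z)·(4 + 9·y)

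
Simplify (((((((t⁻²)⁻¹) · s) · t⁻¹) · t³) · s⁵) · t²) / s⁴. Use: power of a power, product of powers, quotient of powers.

(((((((t⁻²)⁻¹) · s) · t⁻¹) · t³) · s⁵) · t²) / s⁴
= (((((t² · s) · t⁻¹) · t³) · s⁵) · t²) / s⁴    [power of a power]
= s²t⁶    [quotient of powers; product of powers]

s²t⁶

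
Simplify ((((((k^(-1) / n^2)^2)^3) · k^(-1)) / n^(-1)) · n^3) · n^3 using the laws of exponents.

((((((k^(-1) / n^2)^2)^3) · k^(-1)) / n^(-1)) · n^3) · n^3
= (((((k^(-1) / n^2)^6) · k^(-1)) / n^(-1)) · n^3) · n^3    [power of a power]
= ((((((k^(-1))^6) / ((n^2)^6)) · k^(-1)) / n^(-1)) · n^3) · n^3    [power of a quotient]
= ((((k^(-6) / ((n^2)^6)) · k^(-1)) / n^(-1)) · n^3) · n^3    [power of a power]
= ((((k^(-6) / n^12) · k^(-1)) / n^(-1)) · n^3) · n^3    [power of a power]
= k^(-7)n^(-5)    [quotient of powers; product of powers]

k^(-7)n^(-5)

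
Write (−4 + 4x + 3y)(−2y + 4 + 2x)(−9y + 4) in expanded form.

−204y² + 224y − 64 − 80xy + 32x + 18xy² − 72x²y + 32x² + 54y³

(−4 + 4x + 3y)(−2y + 4 + 2x)(−9y + 4)
= (8y − 16 − 8x − 8xy + 16x + 8x² − 6y² + 12y + 6xy)(−9y + 4)    [distributive law]
= (20y − 16 + 8x − 2xy + 8x² − 6y²)(−9y + 4)    [combine like terms]
= −180y² + 80y + 144y − 64 − 72xy + 32x + 18xy² − 8xy − 72x²y + 32x² + 54y³ − 24y²    [distributive law]
= −204y² + 224y − 64 − 80xy + 32x + 18xy² − 72x²y + 32x² + 54y³    [combine like terms]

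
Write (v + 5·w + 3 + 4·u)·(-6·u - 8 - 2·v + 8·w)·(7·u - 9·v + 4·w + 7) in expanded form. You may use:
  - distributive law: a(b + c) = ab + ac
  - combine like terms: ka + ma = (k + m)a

118·u^2·v + 112·u·v^2 - 88·u·v·w + 254·u·v + 112·v^2 + 74·v·w + 118·v + 18·v^3 + 10·v^2·w - 368·v·w^2 - 82·u^2·w + 288·u·w^2 - 298·u·w + 216·w^2 - 208·w + 160·w^3 - 518·u^2 - 518·u - 168 - 168·u^3

(v + 5·w + 3 + 4·u)·(-6·u - 8 - 2·v + 8·w)·(7·u - 9·v + 4·w + 7)
= (-6·u·v - 8·v - 2·v^2 + 8·v·w - 30·u·w - 40·w - 10·v·w + 40·w^2 - 18·u - 24 - 6·v + 24·w - 24·u^2 - 32·u - 8·u·v + 32·u·w)·(7·u - 9·v + 4·w + 7)    [distributive law]
= (-14·u·v - 14·v - 2·v^2 - 2·v·w + 2·u·w - 16·w + 40·w^2 - 50·u - 24 - 24·u^2)·(7·u - 9·v + 4·w + 7)    [combine like terms]
= -98·u^2·v + 126·u·v^2 - 56·u·v·w - 98·u·v - 98·u·v + 126·v^2 - 56·v·w - 98·v - 14·u·v^2 + 18·v^3 - 8·v^2·w - 14·v^2 - 14·u·v·w + 18·v^2·w - 8·v·w^2 - 14·v·w + 14·u^2·w - 18·u·v·w + 8·u·w^2 + 14·u·w - 112·u·w + 144·v·w - 64·w^2 - 112·w + 280·u·w^2 - 360·v·w^2 + 160·w^3 + 280·w^2 - 350·u^2 + 450·u·v - 200·u·w - 350·u - 168·u + 216·v - 96·w - 168 - 168·u^3 + 216·u^2·v - 96·u^2·w - 168·u^2    [distributive law]
= 118·u^2·v + 112·u·v^2 - 88·u·v·w + 254·u·v + 112·v^2 + 74·v·w + 118·v + 18·v^3 + 10·v^2·w - 368·v·w^2 - 82·u^2·w + 288·u·w^2 - 298·u·w + 216·w^2 - 208·w + 160·w^3 - 518·u^2 - 518·u - 168 - 168·u^3    [combine like terms]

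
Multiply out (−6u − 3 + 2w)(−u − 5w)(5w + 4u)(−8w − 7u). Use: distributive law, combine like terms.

(−6u − 3 + 2w)(−u − 5w)(5w + 4u)(−8w − 7u)
= (6u² + 30uw + 3u + 15w − 2uw − 10w²)(5w + 4u)(−8w − 7u)    [distributive law]
= (6u² + 28uw + 3u + 15w − 10w²)(5w + 4u)(−8w − 7u)    [combine like terms]
= (30u²w + 24u³ + 140uw² + 112u²w + 15uw + 12u² + 75w² + 60uw − 50w³ − 40uw²)(−8w − 7u)    [distributive law]
= (142u²w + 24u³ + 100uw² + 75uw + 12u² + 75w² − 50w³)(−8w − 7u)    [combine like terms]
= −1136u²w² − 994u³w − 192u³w − 168u⁴ − 800uw³ − 700u²w² − 600uw² − 525u²w − 96u²w − 84u³ − 600w³ − 525uw² + 400w⁴ + 350uw³    [distributive law]
= −1836u²w² − 1186u³w − 168u⁴ − 450uw³ − 1125uw² − 621u²w − 84u³ − 600w³ + 400w⁴    [combine like terms]

−1836u²w² − 1186u³w − 168u⁴ − 450uw³ − 1125uw² − 621u²w − 84u³ − 600w³ + 400w⁴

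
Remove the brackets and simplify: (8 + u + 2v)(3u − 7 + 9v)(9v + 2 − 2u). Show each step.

67uv + 146u − 28u^2 − 388v − 112 + 558v^2 − 3u^2v − 6u^3 + 99uv^2 + 162v^3

(8 + u + 2v)(3u − 7 + 9v)(9v + 2 − 2u)
= (24u − 56 + 72v + 3u^2 − 7u + 9uv + 6uv − 14v + 18v^2)(9v + 2 − 2u)    [distributive law]
= (17u − 56 + 58v + 3u^2 + 15uv + 18v^2)(9v + 2 − 2u)    [combine like terms]
= 153uv + 34u − 34u^2 − 504v − 112 + 112u + 522v^2 + 116v − 116uv + 27u^2v + 6u^2 − 6u^3 + 135uv^2 + 30uv − 30u^2v + 162v^3 + 36v^2 − 36uv^2    [distributive law]
= 67uv + 146u − 28u^2 − 388v − 112 + 558v^2 − 3u^2v − 6u^3 + 99uv^2 + 162v^3    [combine like terms]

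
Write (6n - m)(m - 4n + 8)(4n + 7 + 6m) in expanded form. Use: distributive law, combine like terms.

-104mn^2 + 326mn + 56m^2n - 96n^3 + 24n^2 + 336n - 55m^2 - 6m^3 - 56m

(6n - m)(m - 4n + 8)(4n + 7 + 6m)
= (6mn - 24n^2 + 48n - m^2 + 4mn - 8m)(4n + 7 + 6m)    [distributive law]
= (10mn - 24n^2 + 48n - m^2 - 8m)(4n + 7 + 6m)    [combine like terms]
= 40mn^2 + 70mn + 60m^2n - 96n^3 - 168n^2 - 144mn^2 + 192n^2 + 336n + 288mn - 4m^2n - 7m^2 - 6m^3 - 32mn - 56m - 48m^2    [distributive law]
= -104mn^2 + 326mn + 56m^2n - 96n^3 + 24n^2 + 336n - 55m^2 - 6m^3 - 56m    [combine like terms]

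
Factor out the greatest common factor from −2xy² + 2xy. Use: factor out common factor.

2xy(−y + 1)

−2xy² + 2xy
= 2(−xy² + xy)    [factor out 2]
= 2xy(−y + 1)    [factor out xy]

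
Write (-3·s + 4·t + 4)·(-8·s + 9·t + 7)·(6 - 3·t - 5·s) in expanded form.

(-3·s + 4·t + 4)·(-8·s + 9·t + 7)·(6 - 3·t - 5·s)
= (24·s^2 - 27·s·t - 21·s - 32·s·t + 36·t^2 + 28·t - 32·s + 36·t + 28)·(6 - 3·t - 5·s)    [distributive law]
= (24·s^2 - 59·s·t - 53·s + 36·t^2 + 64·t + 28)·(6 - 3·t - 5·s)    [combine like terms]
= 144·s^2 - 72·s^2·t - 120·s^3 - 354·s·t + 177·s·t^2 + 295·s^2·t - 318·s + 159·s·t + 265·s^2 + 216·t^2 - 108·t^3 - 180·s·t^2 + 384·t - 192·t^2 - 320·s·t + 168 - 84·t - 140·s    [distributive law]
= 409·s^2 + 223·s^2·t - 120·s^3 - 515·s·t - 3·s·t^2 - 458·s + 24·t^2 - 108·t^3 + 300·t + 168    [combine like terms]

409·s^2 + 223·s^2·t - 120·s^3 - 515·s·t - 3·s·t^2 - 458·s + 24·t^2 - 108·t^3 + 300·t + 168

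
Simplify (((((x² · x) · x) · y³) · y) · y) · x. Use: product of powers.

x⁵y⁵

(((((x² · x) · x) · y³) · y) · y) · x
= ((((x³ · x) · y³) · y) · y) · x    [product of powers]
= (((x⁴ · y³) · y) · y) · x    [product of powers]
= x⁵y⁵    [product of powers]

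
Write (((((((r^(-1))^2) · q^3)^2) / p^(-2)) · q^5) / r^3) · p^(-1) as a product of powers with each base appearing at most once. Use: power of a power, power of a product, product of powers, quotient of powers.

(((((((r^(-1))^2) · q^3)^2) / p^(-2)) · q^5) / r^3) · p^(-1)
= (((((((r^(-1))^2)^2) · ((q^3)^2)) / p^(-2)) · q^5) / r^3) · p^(-1)    [power of a product]
= ((((((r^(-1))^4) · ((q^3)^2)) / p^(-2)) · q^5) / r^3) · p^(-1)    [power of a power]
= ((((r^(-4) · ((q^3)^2)) / p^(-2)) · q^5) / r^3) · p^(-1)    [power of a power]
= ((((r^(-4) · q^6) / p^(-2)) · q^5) / r^3) · p^(-1)    [power of a power]
= pq^11r^(-7)    [quotient of powers; product of powers]

pq^11r^(-7)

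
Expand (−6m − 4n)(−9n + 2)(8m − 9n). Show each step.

432m^2n − 198mn^2 − 96m^2 + 44mn − 324n^3 + 72n^2

(−6m − 4n)(−9n + 2)(8m − 9n)
= (54mn − 12m + 36n^2 − 8n)(8m − 9n)    [distributive law]
= 432m^2n − 486mn^2 − 96m^2 + 108mn + 288mn^2 − 324n^3 − 64mn + 72n^2    [distributive law]
= 432m^2n − 198mn^2 − 96m^2 + 44mn − 324n^3 + 72n^2    [combine like terms]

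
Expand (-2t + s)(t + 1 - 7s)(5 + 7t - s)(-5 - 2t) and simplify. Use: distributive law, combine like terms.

140t^2 + 118t^3 + 28t^4 - 703st^2 - 214st^3 + 50t - 430st + 392s^2t + 128s^2t^2 - 25s + 180s^2 - 35s^3 - 14s^3t

(-2t + s)(t + 1 - 7s)(5 + 7t - s)(-5 - 2t)
= (-2t^2 - 2t + 14st + st + s - 7s^2)(5 + 7t - s)(-5 - 2t)    [distributive law]
= (-2t^2 - 2t + 15st + s - 7s^2)(5 + 7t - s)(-5 - 2t)    [combine like terms]
= (-10t^2 - 14t^3 + 2st^2 - 10t - 14t^2 + 2st + 75st + 105st^2 - 15s^2t + 5s + 7st - s^2 - 35s^2 - 49s^2t + 7s^3)(-5 - 2t)    [distributive law]
= (-24t^2 - 14t^3 + 107st^2 - 10t + 84st - 64s^2t + 5s - 36s^2 + 7s^3)(-5 - 2t)    [combine like terms]
= 120t^2 + 48t^3 + 70t^3 + 28t^4 - 535st^2 - 214st^3 + 50t + 20t^2 - 420st - 168st^2 + 320s^2t + 128s^2t^2 - 25s - 10st + 180s^2 + 72s^2t - 35s^3 - 14s^3t    [distributive law]
= 140t^2 + 118t^3 + 28t^4 - 703st^2 - 214st^3 + 50t - 430st + 392s^2t + 128s^2t^2 - 25s + 180s^2 - 35s^3 - 14s^3t    [combine like terms]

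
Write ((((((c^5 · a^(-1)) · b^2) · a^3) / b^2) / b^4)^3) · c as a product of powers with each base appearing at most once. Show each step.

((((((c^5 · a^(-1)) · b^2) · a^3) / b^2) / b^4)^3) · c
= ((((((c^5 · a^(-1)) · b^2) · a^3) / b^2)^3) / ((b^4)^3)) · c    [power of a quotient]
= ((((((c^5 · a^(-1)) · b^2) · a^3)^3) / ((b^2)^3)) / ((b^4)^3)) · c    [power of a quotient]
= ((((((c^5 · a^(-1)) · b^2)^3) · ((a^3)^3)) / ((b^2)^3)) / ((b^4)^3)) · c    [power of a product]
= ((((((c^5 · a^(-1))^3) · ((b^2)^3)) · ((a^3)^3)) / ((b^2)^3)) / ((b^4)^3)) · c    [power of a product]
= (((((((c^5)^3) · ((a^(-1))^3)) · ((b^2)^3)) · ((a^3)^3)) / ((b^2)^3)) / ((b^4)^3)) · c    [power of a product]
= (((((c^15 · ((a^(-1))^3)) · ((b^2)^3)) · ((a^3)^3)) / ((b^2)^3)) / ((b^4)^3)) · c    [power of a power]
= (((((c^15 · a^(-3)) · ((b^2)^3)) · ((a^3)^3)) / ((b^2)^3)) / ((b^4)^3)) · c    [power of a power]
= (((((c^15 · a^(-3)) · b^6) · ((a^3)^3)) / ((b^2)^3)) / ((b^4)^3)) · c    [power of a power]
= (((((c^15 · a^(-3)) · b^6) · a^9) / ((b^2)^3)) / ((b^4)^3)) · c    [power of a power]
= (((((c^15 · a^(-3)) · b^6) · a^9) / b^6) / ((b^4)^3)) · c    [power of a power]
= (((((c^15 · a^(-3)) · b^6) · a^9) / b^6) / b^12) · c    [power of a power]
= a^6·b^(-12)·c^16    [quotient of powers; product of powers]

a^6·b^(-12)·c^16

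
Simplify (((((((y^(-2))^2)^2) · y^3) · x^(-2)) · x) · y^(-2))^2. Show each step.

(((((((y^(-2))^2)^2) · y^3) · x^(-2)) · x) · y^(-2))^2
= (((((((y^(-2))^2)^2) · y^3) · x^(-2)) · x)^2) · ((y^(-2))^2)    [power of a product]
= (((((((y^(-2))^2)^2) · y^3) · x^(-2))^2) · (x^2)) · ((y^(-2))^2)    [power of a product]
= (((((((y^(-2))^2)^2) · y^3)^2) · ((x^(-2))^2)) · (x^2)) · ((y^(-2))^2)    [power of a product]
= (((((((y^(-2))^2)^2)^2) · ((y^3)^2)) · ((x^(-2))^2)) · (x^2)) · ((y^(-2))^2)    [power of a product]
= ((((((y^(-2))^2)^4) · ((y^3)^2)) · ((x^(-2))^2)) · (x^2)) · ((y^(-2))^2)    [power of a power]
= (((((y^(-2))^8) · ((y^3)^2)) · ((x^(-2))^2)) · (x^2)) · ((y^(-2))^2)    [power of a power]
= (((y^(-16) · ((y^3)^2)) · ((x^(-2))^2)) · (x^2)) · ((y^(-2))^2)    [power of a power]
= (((y^(-16) · y^6) · ((x^(-2))^2)) · (x^2)) · ((y^(-2))^2)    [power of a power]
= ((y^(-10) · ((x^(-2))^2)) · (x^2)) · ((y^(-2))^2)    [product of powers]
= ((y^(-10) · x^(-4)) · (x^2)) · ((y^(-2))^2)    [power of a power]
= ((y^(-10) · x^(-4)) · x^2) · y^(-4)    [power of a power]
= x^(-2)·y^(-14)    [product of powers]

x^(-2)·y^(-14)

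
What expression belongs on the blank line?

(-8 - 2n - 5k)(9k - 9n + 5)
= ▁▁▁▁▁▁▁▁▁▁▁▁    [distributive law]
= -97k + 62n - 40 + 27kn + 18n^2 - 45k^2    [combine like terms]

After distributive law, the bracketed line is:

-72k + 72n - 40 - 18kn + 18n^2 - 10n - 45k^2 + 45kn - 25k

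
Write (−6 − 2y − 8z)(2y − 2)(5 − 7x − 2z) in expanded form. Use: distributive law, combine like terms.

(−6 − 2y − 8z)(2y − 2)(5 − 7x − 2z)
= (−12y + 12 − 4y² + 4y − 16yz + 16z)(5 − 7x − 2z)    [distributive law]
= (−8y + 12 − 4y² − 16yz + 16z)(5 − 7x − 2z)    [combine like terms]
= −40y + 56xy + 16yz + 60 − 84x − 24z − 20y² + 28xy² + 8y²z − 80yz + 112xyz + 32yz² + 80z − 112xz − 32z²    [distributive law]
= −40y + 56xy − 64yz + 60 − 84x + 56z − 20y² + 28xy² + 8y²z + 112xyz + 32yz² − 112xz − 32z²    [combine like terms]

−40y + 56xy − 64yz + 60 − 84x + 56z − 20y² + 28xy² + 8y²z + 112xyz + 32yz² − 112xz − 32z²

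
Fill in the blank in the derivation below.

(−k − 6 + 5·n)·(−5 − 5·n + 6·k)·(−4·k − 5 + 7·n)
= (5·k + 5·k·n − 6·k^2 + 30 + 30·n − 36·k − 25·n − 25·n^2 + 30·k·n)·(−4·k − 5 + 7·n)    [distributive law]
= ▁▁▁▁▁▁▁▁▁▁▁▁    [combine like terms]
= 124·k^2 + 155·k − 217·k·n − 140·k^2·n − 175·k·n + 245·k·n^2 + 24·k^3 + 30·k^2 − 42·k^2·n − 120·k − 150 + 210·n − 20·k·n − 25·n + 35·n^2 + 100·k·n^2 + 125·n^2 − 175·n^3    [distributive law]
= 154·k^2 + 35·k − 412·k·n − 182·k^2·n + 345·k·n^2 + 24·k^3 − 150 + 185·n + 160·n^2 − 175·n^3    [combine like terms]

After combine like terms, the bracketed line is:

(−31·k + 35·k·n − 6·k^2 + 30 + 5·n − 25·n^2)·(−4·k − 5 + 7·n)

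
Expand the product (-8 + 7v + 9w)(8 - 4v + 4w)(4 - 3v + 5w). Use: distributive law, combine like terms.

(-8 + 7v + 9w)(8 - 4v + 4w)(4 - 3v + 5w)
= (-64 + 32v - 32w + 56v - 28v^2 + 28vw + 72w - 36vw + 36w^2)(4 - 3v + 5w)    [distributive law]
= (-64 + 88v + 40w - 28v^2 - 8vw + 36w^2)(4 - 3v + 5w)    [combine like terms]
= -256 + 192v - 320w + 352v - 264v^2 + 440vw + 160w - 120vw + 200w^2 - 112v^2 + 84v^3 - 140v^2w - 32vw + 24v^2w - 40vw^2 + 144w^2 - 108vw^2 + 180w^3    [distributive law]
= -256 + 544v - 160w - 376v^2 + 288vw + 344w^2 + 84v^3 - 116v^2w - 148vw^2 + 180w^3    [combine like terms]

-256 + 544v - 160w - 376v^2 + 288vw + 344w^2 + 84v^3 - 116v^2w - 148vw^2 + 180w^3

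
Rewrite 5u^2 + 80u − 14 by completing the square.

5u^2 + 80u − 14
= 5(u^2 + 16u) − 14    [factor out 5 from the u-terms]
= 5(u^2 + 16u + 64 − 64) − 14    [add and subtract 64 inside the bracket]
= 5(u + 8)^2 − 320 − 14    [perfect-square identity]
= 5(u + 8)^2 − 334    [combine constants]

5(u + 8)^2 − 334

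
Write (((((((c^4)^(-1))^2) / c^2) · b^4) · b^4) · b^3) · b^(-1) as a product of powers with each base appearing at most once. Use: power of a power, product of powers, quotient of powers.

(((((((c^4)^(-1))^2) / c^2) · b^4) · b^4) · b^3) · b^(-1)
= ((((((c^4)^(-2)) / c^2) · b^4) · b^4) · b^3) · b^(-1)    [power of a power]
= ((((c^(-8) / c^2) · b^4) · b^4) · b^3) · b^(-1)    [power of a power]
= (((c^(-10) · b^4) · b^4) · b^3) · b^(-1)    [quotient of powers]
= b^10·c^(-10)    [product of powers]

b^10·c^(-10)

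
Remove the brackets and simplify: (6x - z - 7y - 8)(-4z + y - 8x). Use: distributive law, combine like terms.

(6x - z - 7y - 8)(-4z + y - 8x)
= -24xz + 6xy - 48x^2 + 4z^2 - yz + 8xz + 28yz - 7y^2 + 56xy + 32z - 8y + 64x    [distributive law]
= -16xz + 62xy - 48x^2 + 4z^2 + 27yz - 7y^2 + 32z - 8y + 64x    [combine like terms]

-16xz + 62xy - 48x^2 + 4z^2 + 27yz - 7y^2 + 32z - 8y + 64x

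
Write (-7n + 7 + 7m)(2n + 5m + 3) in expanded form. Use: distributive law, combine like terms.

-14n² - 21mn - 7n + 56m + 21 + 35m²

(-7n + 7 + 7m)(2n + 5m + 3)
= -14n² - 35mn - 21n + 14n + 35m + 21 + 14mn + 35m² + 21m    [distributive law]
= -14n² - 21mn - 7n + 56m + 21 + 35m²    [combine like terms]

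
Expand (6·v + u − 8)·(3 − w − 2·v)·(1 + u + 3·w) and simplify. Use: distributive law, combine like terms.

34·v + 32·u·v + 96·v·w − 12·u·v·w − 18·v·w² − 12·v² − 12·u·v² − 36·v²·w − 21·u + 3·u² + 16·u·w − u²·w − 3·u·w² − 2·u²·v − 24 − 64·w + 24·w²

(6·v + u − 8)·(3 − w − 2·v)·(1 + u + 3·w)
= (18·v − 6·v·w − 12·v² + 3·u − u·w − 2·u·v − 24 + 8·w + 16·v)·(1 + u + 3·w)    [distributive law]
= (34·v − 6·v·w − 12·v² + 3·u − u·w − 2·u·v − 24 + 8·w)·(1 + u + 3·w)    [combine like terms]
= 34·v + 34·u·v + 102·v·w − 6·v·w − 6·u·v·w − 18·v·w² − 12·v² − 12·u·v² − 36·v²·w + 3·u + 3·u² + 9·u·w − u·w − u²·w − 3·u·w² − 2·u·v − 2·u²·v − 6·u·v·w − 24 − 24·u − 72·w + 8·w + 8·u·w + 24·w²    [distributive law]
= 34·v + 32·u·v + 96·v·w − 12·u·v·w − 18·v·w² − 12·v² − 12·u·v² − 36·v²·w − 21·u + 3·u² + 16·u·w − u²·w − 3·u·w² − 2·u²·v − 24 − 64·w + 24·w²    [combine like terms]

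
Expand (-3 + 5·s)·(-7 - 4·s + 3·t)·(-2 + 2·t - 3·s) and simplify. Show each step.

(-3 + 5·s)·(-7 - 4·s + 3·t)·(-2 + 2·t - 3·s)
= (21 + 12·s - 9·t - 35·s - 20·s^2 + 15·s·t)·(-2 + 2·t - 3·s)    [distributive law]
= (21 - 23·s - 9·t - 20·s^2 + 15·s·t)·(-2 + 2·t - 3·s)    [combine like terms]
= -42 + 42·t - 63·s + 46·s - 46·s·t + 69·s^2 + 18·t - 18·t^2 + 27·s·t + 40·s^2 - 40·s^2·t + 60·s^3 - 30·s·t + 30·s·t^2 - 45·s^2·t    [distributive law]
= -42 + 60·t - 17·s - 49·s·t + 109·s^2 - 18·t^2 - 85·s^2·t + 60·s^3 + 30·s·t^2    [combine like terms]

-42 + 60·t - 17·s - 49·s·t + 109·s^2 - 18·t^2 - 85·s^2·t + 60·s^3 + 30·s·t^2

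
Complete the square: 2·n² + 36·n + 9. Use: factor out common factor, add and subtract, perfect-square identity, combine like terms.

2·n² + 36·n + 9
= 2(n² + 18·n) + 9    [factor out 2 from the n-terms]
= 2(n² + 18·n + 81 − 81) + 9    [add and subtract 81 inside the bracket]
= 2(n + 9)² − 162 + 9    [perfect-square identity]
= 2(n + 9)² − 153    [combine constants]

2(n + 9)² − 153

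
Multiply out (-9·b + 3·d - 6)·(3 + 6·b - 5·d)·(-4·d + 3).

(-9·b + 3·d - 6)·(3 + 6·b - 5·d)·(-4·d + 3)
= (-27·b - 54·b² + 45·b·d + 9·d + 18·b·d - 15·d² - 18 - 36·b + 30·d)·(-4·d + 3)    [distributive law]
= (-63·b - 54·b² + 63·b·d + 39·d - 15·d² - 18)·(-4·d + 3)    [combine like terms]
= 252·b·d - 189·b + 216·b²·d - 162·b² - 252·b·d² + 189·b·d - 156·d² + 117·d + 60·d³ - 45·d² + 72·d - 54    [distributive law]
= 441·b·d - 189·b + 216·b²·d - 162·b² - 252·b·d² - 201·d² + 189·d + 60·d³ - 54    [combine like terms]

441·b·d - 189·b + 216·b²·d - 162·b² - 252·b·d² - 201·d² + 189·d + 60·d³ - 54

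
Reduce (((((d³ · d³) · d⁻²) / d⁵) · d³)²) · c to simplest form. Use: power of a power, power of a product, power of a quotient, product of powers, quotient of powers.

cd⁴

(((((d³ · d³) · d⁻²) / d⁵) · d³)²) · c
= (((((d³ · d³) · d⁻²) / d⁵)²) · ((d³)²)) · c    [power of a product]
= (((((d³ · d³) · d⁻²)²) / ((d⁵)²)) · ((d³)²)) · c    [power of a quotient]
= (((((d³ · d³)²) · ((d⁻²)²)) / ((d⁵)²)) · ((d³)²)) · c    [power of a product]
= ((((((d³)²) · ((d³)²)) · ((d⁻²)²)) / ((d⁵)²)) · ((d³)²)) · c    [power of a product]
= ((((d⁶ · ((d³)²)) · ((d⁻²)²)) / ((d⁵)²)) · ((d³)²)) · c    [power of a power]
= ((((d⁶ · d⁶) · ((d⁻²)²)) / ((d⁵)²)) · ((d³)²)) · c    [power of a power]
= (((d¹² · ((d⁻²)²)) / ((d⁵)²)) · ((d³)²)) · c    [product of powers]
= (((d¹² · d⁻⁴) / ((d⁵)²)) · ((d³)²)) · c    [power of a power]
= ((d⁸ / ((d⁵)²)) · ((d³)²)) · c    [product of powers]
= ((d⁸ / d¹⁰) · ((d³)²)) · c    [power of a power]
= (d⁻² · ((d³)²)) · c    [quotient of powers]
= (d⁻² · d⁶) · c    [power of a power]
= d⁴ · c    [product of powers]
= cd⁴    [rearrange]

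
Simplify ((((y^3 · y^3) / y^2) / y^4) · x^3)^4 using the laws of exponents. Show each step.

x^12

((((y^3 · y^3) / y^2) / y^4) · x^3)^4
= ((((y^3 · y^3) / y^2) / y^4)^4) · ((x^3)^4)    [power of a product]
= ((((y^3 · y^3) / y^2)^4) / ((y^4)^4)) · ((x^3)^4)    [power of a quotient]
= ((((y^3 · y^3)^4) / ((y^2)^4)) / ((y^4)^4)) · ((x^3)^4)    [power of a quotient]
= (((((y^3)^4) · ((y^3)^4)) / ((y^2)^4)) / ((y^4)^4)) · ((x^3)^4)    [power of a product]
= (((y^12 · ((y^3)^4)) / ((y^2)^4)) / ((y^4)^4)) · ((x^3)^4)    [power of a power]
= (((y^12 · y^12) / ((y^2)^4)) / ((y^4)^4)) · ((x^3)^4)    [power of a power]
= ((y^24 / ((y^2)^4)) / ((y^4)^4)) · ((x^3)^4)    [product of powers]
= ((y^24 / y^8) / ((y^4)^4)) · ((x^3)^4)    [power of a power]
= (y^16 / ((y^4)^4)) · ((x^3)^4)    [quotient of powers]
= (y^16 / y^16) · ((x^3)^4)    [power of a power]
= y^0 · ((x^3)^4)    [quotient of powers]
= y^0 · x^12    [power of a power]
= x^12    [rearrange]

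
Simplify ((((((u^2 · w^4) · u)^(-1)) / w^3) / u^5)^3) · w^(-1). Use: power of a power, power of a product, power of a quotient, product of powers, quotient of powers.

((((((u^2 · w^4) · u)^(-1)) / w^3) / u^5)^3) · w^(-1)
= ((((((u^2 · w^4) · u)^(-1)) / w^3)^3) / ((u^5)^3)) · w^(-1)    [power of a quotient]
= ((((((u^2 · w^4) · u)^(-1))^3) / ((w^3)^3)) / ((u^5)^3)) · w^(-1)    [power of a quotient]
= (((((u^2 · w^4) · u)^(-3)) / ((w^3)^3)) / ((u^5)^3)) · w^(-1)    [power of a power]
= (((((u^2 · w^4)^(-3)) · (u^(-3))) / ((w^3)^3)) / ((u^5)^3)) · w^(-1)    [power of a product]
= ((((((u^2)^(-3)) · ((w^4)^(-3))) · (u^(-3))) / ((w^3)^3)) / ((u^5)^3)) · w^(-1)    [power of a product]
= ((((u^(-6) · ((w^4)^(-3))) · (u^(-3))) / ((w^3)^3)) / ((u^5)^3)) · w^(-1)    [power of a power]
= ((((u^(-6) · w^(-12)) · (u^(-3))) / ((w^3)^3)) / ((u^5)^3)) · w^(-1)    [power of a power]
= ((((u^(-6) · w^(-12)) · u^(-3)) / w^9) / ((u^5)^3)) · w^(-1)    [power of a power]
= ((((u^(-6) · w^(-12)) · u^(-3)) / w^9) / u^15) · w^(-1)    [power of a power]
= u^(-24)w^(-22)    [quotient of powers; product of powers]

u^(-24)w^(-22)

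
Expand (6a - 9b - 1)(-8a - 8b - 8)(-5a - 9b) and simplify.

240a^3 + 312a^2b - 576ab^2 + 200a^2 - 40ab - 648b^3 - 720b^2 - 40a - 72b

(6a - 9b - 1)(-8a - 8b - 8)(-5a - 9b)
= (-48a^2 - 48ab - 48a + 72ab + 72b^2 + 72b + 8a + 8b + 8)(-5a - 9b)    [distributive law]
= (-48a^2 + 24ab - 40a + 72b^2 + 80b + 8)(-5a - 9b)    [combine like terms]
= 240a^3 + 432a^2b - 120a^2b - 216ab^2 + 200a^2 + 360ab - 360ab^2 - 648b^3 - 400ab - 720b^2 - 40a - 72b    [distributive law]
= 240a^3 + 312a^2b - 576ab^2 + 200a^2 - 40ab - 648b^3 - 720b^2 - 40a - 72b    [combine like terms]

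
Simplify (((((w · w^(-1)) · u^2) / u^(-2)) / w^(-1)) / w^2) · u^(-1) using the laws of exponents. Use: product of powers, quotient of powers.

(((((w · w^(-1)) · u^2) / u^(-2)) / w^(-1)) / w^2) · u^(-1)
= ((((w^0 · u^2) / u^(-2)) / w^(-1)) / w^2) · u^(-1)    [product of powers]
= u^3w^(-1)    [quotient of powers; product of powers]

u^3w^(-1)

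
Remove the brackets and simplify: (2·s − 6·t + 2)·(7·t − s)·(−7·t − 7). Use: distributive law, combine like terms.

−140·s·t^2 − 126·s·t + 14·s^2·t + 14·s^2 + 294·t^3 + 196·t^2 − 98·t + 14·s

(2·s − 6·t + 2)·(7·t − s)·(−7·t − 7)
= (14·s·t − 2·s^2 − 42·t^2 + 6·s·t + 14·t − 2·s)·(−7·t − 7)    [distributive law]
= (20·s·t − 2·s^2 − 42·t^2 + 14·t − 2·s)·(−7·t − 7)    [combine like terms]
= −140·s·t^2 − 140·s·t + 14·s^2·t + 14·s^2 + 294·t^3 + 294·t^2 − 98·t^2 − 98·t + 14·s·t + 14·s    [distributive law]
= −140·s·t^2 − 126·s·t + 14·s^2·t + 14·s^2 + 294·t^3 + 196·t^2 − 98·t + 14·s    [combine like terms]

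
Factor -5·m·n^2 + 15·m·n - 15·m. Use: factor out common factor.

5·m(-n^2 + 3·n - 3)

-5·m·n^2 + 15·m·n - 15·m
= 5(-m·n^2 + 3·m·n - 3·m)    [factor out 5]
= 5·m(-n^2 + 3·n - 3)    [factor out m]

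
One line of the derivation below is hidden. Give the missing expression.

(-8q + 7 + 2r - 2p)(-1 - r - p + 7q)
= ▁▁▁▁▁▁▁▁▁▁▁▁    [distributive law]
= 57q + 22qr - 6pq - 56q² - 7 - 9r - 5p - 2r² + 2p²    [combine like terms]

Applying distributive law to the line above:

8q + 8qr + 8pq - 56q² - 7 - 7r - 7p + 49q - 2r - 2r² - 2pr + 14qr + 2p + 2pr + 2p² - 14pq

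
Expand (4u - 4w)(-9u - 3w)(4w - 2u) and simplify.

-192u²w + 72u³ + 72uw² + 48w³

(4u - 4w)(-9u - 3w)(4w - 2u)
= (-36u² - 12uw + 36uw + 12w²)(4w - 2u)    [distributive law]
= (-36u² + 24uw + 12w²)(4w - 2u)    [combine like terms]
= -144u²w + 72u³ + 96uw² - 48u²w + 48w³ - 24uw²    [distributive law]
= -192u²w + 72u³ + 72uw² + 48w³    [combine like terms]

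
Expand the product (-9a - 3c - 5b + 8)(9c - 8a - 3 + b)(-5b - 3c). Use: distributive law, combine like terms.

(-9a - 3c - 5b + 8)(9c - 8a - 3 + b)(-5b - 3c)
= (-81ac + 72a^2 + 27a - 9ab - 27c^2 + 24ac + 9c - 3bc - 45bc + 40ab + 15b - 5b^2 + 72c - 64a - 24 + 8b)(-5b - 3c)    [distributive law]
= (-57ac + 72a^2 - 37a + 31ab - 27c^2 + 81c - 48bc + 23b - 5b^2 - 24)(-5b - 3c)    [combine like terms]
= 285abc + 171ac^2 - 360a^2b - 216a^2c + 185ab + 111ac - 155ab^2 - 93abc + 135bc^2 + 81c^3 - 405bc - 243c^2 + 240b^2c + 144bc^2 - 115b^2 - 69bc + 25b^3 + 15b^2c + 120b + 72c    [distributive law]
= 192abc + 171ac^2 - 360a^2b - 216a^2c + 185ab + 111ac - 155ab^2 + 279bc^2 + 81c^3 - 474bc - 243c^2 + 255b^2c - 115b^2 + 25b^3 + 120b + 72c    [combine like terms]

192abc + 171ac^2 - 360a^2b - 216a^2c + 185ab + 111ac - 155ab^2 + 279bc^2 + 81c^3 - 474bc - 243c^2 + 255b^2c - 115b^2 + 25b^3 + 120b + 72c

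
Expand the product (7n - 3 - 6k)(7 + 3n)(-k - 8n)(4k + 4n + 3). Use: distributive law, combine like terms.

1406k^2n + 273kn^2 + 1644kn - 1784n^3 - 288n^2 + 564k^2n^2 - 180kn^3 - 672n^4 + 210k^2 + 63k + 504n + 168k^3 + 72k^3n

(7n - 3 - 6k)(7 + 3n)(-k - 8n)(4k + 4n + 3)
= (49n + 21n^2 - 21 - 9n - 42k - 18kn)(-k - 8n)(4k + 4n + 3)    [distributive law]
= (40n + 21n^2 - 21 - 42k - 18kn)(-k - 8n)(4k + 4n + 3)    [combine like terms]
= (-40kn - 320n^2 - 21kn^2 - 168n^3 + 21k + 168n + 42k^2 + 336kn + 18k^2n + 144kn^2)(4k + 4n + 3)    [distributive law]
= (296kn - 320n^2 + 123kn^2 - 168n^3 + 21k + 168n + 42k^2 + 18k^2n)(4k + 4n + 3)    [combine like terms]
= 1184k^2n + 1184kn^2 + 888kn - 1280kn^2 - 1280n^3 - 960n^2 + 492k^2n^2 + 492kn^3 + 369kn^2 - 672kn^3 - 672n^4 - 504n^3 + 84k^2 + 84kn + 63k + 672kn + 672n^2 + 504n + 168k^3 + 168k^2n + 126k^2 + 72k^3n + 72k^2n^2 + 54k^2n    [distributive law]
= 1406k^2n + 273kn^2 + 1644kn - 1784n^3 - 288n^2 + 564k^2n^2 - 180kn^3 - 672n^4 + 210k^2 + 63k + 504n + 168k^3 + 72k^3n    [combine like terms]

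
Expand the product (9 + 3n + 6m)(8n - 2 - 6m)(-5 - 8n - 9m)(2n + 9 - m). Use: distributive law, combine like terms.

-6204n^2 - 1494n - 774mn - 3024n^3 - 3888mn^2 + 1926m^2n + 810 + 4338m + 6474m^2 + 2142m^3 - 384n^4 - 720mn^3 + 492m^2n^2 + 630m^3n - 324m^4

(9 + 3n + 6m)(8n - 2 - 6m)(-5 - 8n - 9m)(2n + 9 - m)
= (72n - 18 - 54m + 24n^2 - 6n - 18mn + 48mn - 12m - 36m^2)(-5 - 8n - 9m)(2n + 9 - m)    [distributive law]
= (66n - 18 - 66m + 24n^2 + 30mn - 36m^2)(-5 - 8n - 9m)(2n + 9 - m)    [combine like terms]
= (-330n - 528n^2 - 594mn + 90 + 144n + 162m + 330m + 528mn + 594m^2 - 120n^2 - 192n^3 - 216mn^2 - 150mn - 240mn^2 - 270m^2n + 180m^2 + 288m^2n + 324m^3)(2n + 9 - m)    [distributive law]
= (-186n - 648n^2 - 216mn + 90 + 492m + 774m^2 - 192n^3 - 456mn^2 + 18m^2n + 324m^3)(2n + 9 - m)    [combine like terms]
= -372n^2 - 1674n + 186mn - 1296n^3 - 5832n^2 + 648mn^2 - 432mn^2 - 1944mn + 216m^2n + 180n + 810 - 90m + 984mn + 4428m - 492m^2 + 1548m^2n + 6966m^2 - 774m^3 - 384n^4 - 1728n^3 + 192mn^3 - 912mn^3 - 4104mn^2 + 456m^2n^2 + 36m^2n^2 + 162m^2n - 18m^3n + 648m^3n + 2916m^3 - 324m^4    [distributive law]
= -6204n^2 - 1494n - 774mn - 3024n^3 - 3888mn^2 + 1926m^2n + 810 + 4338m + 6474m^2 + 2142m^3 - 384n^4 - 720mn^3 + 492m^2n^2 + 630m^3n - 324m^4    [combine like terms]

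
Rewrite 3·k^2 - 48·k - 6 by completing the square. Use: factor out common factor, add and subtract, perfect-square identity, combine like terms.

3·k^2 - 48·k - 6
= 3(k^2 - 16·k) - 6    [factor out 3 from the k-terms]
= 3(k^2 - 16·k + 64 - 64) - 6    [add and subtract 64 inside the bracket]
= 3(k - 8)^2 - 192 - 6    [perfect-square identity]
= 3(k - 8)^2 - 198    [combine constants]

3(k - 8)^2 - 198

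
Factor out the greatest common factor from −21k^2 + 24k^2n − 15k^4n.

−21k^2 + 24k^2n − 15k^4n
= 3(−7k^2 + 8k^2n − 5k^4n)    [factor out 3]
= 3k^2(−7 + 8n − 5k^2n)    [factor out k^2]

3k^2(−7 + 8n − 5k^2n)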